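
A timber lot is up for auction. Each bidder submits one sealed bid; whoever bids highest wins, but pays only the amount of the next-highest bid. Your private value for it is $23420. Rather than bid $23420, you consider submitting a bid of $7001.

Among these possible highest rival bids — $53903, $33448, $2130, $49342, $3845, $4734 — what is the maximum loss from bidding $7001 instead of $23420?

$53903: same outcome either way → loss $0.
$33448: same outcome either way → loss $0.
$2130: same outcome either way → loss $0.
$49342: same outcome either way → loss $0.
$3845: same outcome either way → loss $0.
$4734: same outcome either way → loss $0.
Maximum loss: $0.

$0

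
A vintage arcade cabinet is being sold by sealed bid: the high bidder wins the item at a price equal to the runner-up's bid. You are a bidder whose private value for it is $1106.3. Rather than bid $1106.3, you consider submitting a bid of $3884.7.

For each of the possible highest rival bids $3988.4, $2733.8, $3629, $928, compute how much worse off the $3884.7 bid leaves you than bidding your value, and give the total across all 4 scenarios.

$4150.2

The deviation costs you only when the competing bid falls strictly between $1106.3 and $3884.7; elsewhere both bids give the same outcome.
$3988.4: outcomes coincide → loss $0.
$2733.8: truthful payoff $0, deviation payoff −$1627.5 → loss $1627.5.
$3629: truthful payoff $0, deviation payoff −$2522.7 → loss $2522.7.
$928: outcomes coincide → loss $0.
Total loss = $1627.5 + $2522.7 = $4150.2.
In a second-price auction your bid sets only whether you win, not what you pay, so bidding your true value is weakly dominant.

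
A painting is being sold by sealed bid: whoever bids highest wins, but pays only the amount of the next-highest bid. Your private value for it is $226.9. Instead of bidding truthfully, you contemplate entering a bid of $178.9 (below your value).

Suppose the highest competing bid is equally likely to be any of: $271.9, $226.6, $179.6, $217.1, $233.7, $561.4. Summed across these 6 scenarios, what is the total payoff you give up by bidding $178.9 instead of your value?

$57.4

The deviation costs you only when the competing bid falls strictly between $178.9 and $226.9; elsewhere both bids give the same outcome.
$271.9: outcomes coincide → loss $0.
$226.6: truthful payoff $0.3, deviation payoff $0 → loss $0.3.
$179.6: truthful payoff $47.3, deviation payoff $0 → loss $47.3.
$217.1: truthful payoff $9.8, deviation payoff $0 → loss $9.8.
$233.7: outcomes coincide → loss $0.
$561.4: outcomes coincide → loss $0.
Total loss = $0.3 + $47.3 + $9.8 = $57.4.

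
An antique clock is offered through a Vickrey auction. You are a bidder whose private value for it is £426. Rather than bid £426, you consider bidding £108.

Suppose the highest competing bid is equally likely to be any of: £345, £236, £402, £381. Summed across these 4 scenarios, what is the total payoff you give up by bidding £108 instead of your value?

£340

The deviation costs you only when the competing bid falls strictly between £108 and £426; elsewhere both bids give the same outcome.
£345: truthful payoff £81, deviation payoff £0 → loss £81.
£236: truthful payoff £190, deviation payoff £0 → loss £190.
£402: truthful payoff £24, deviation payoff £0 → loss £24.
£381: truthful payoff £45, deviation payoff £0 → loss £45.
Total loss = £81 + £190 + £24 + £45 = £340.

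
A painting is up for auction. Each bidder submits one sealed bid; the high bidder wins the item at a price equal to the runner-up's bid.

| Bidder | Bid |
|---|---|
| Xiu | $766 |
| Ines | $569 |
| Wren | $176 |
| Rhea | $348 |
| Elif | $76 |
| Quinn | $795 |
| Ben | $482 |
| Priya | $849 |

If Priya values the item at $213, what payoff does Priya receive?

Highest bid: Priya at $849, so Priya wins.
Second-highest bid: Quinn at $795 — that is the price the winner pays.
Priya's payoff = value − price = $213 − $795 = −$582.

−$582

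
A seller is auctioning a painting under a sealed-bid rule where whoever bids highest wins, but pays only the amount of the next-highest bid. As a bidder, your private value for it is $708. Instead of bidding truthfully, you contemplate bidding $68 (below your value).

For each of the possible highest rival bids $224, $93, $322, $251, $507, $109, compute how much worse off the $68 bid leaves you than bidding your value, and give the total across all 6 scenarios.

$2742

The deviation costs you only when the competing bid falls strictly between $68 and $708; elsewhere both bids give the same outcome.
$224: truthful payoff $484, deviation payoff $0 → loss $484.
$93: truthful payoff $615, deviation payoff $0 → loss $615.
$322: truthful payoff $386, deviation payoff $0 → loss $386.
$251: truthful payoff $457, deviation payoff $0 → loss $457.
$507: truthful payoff $201, deviation payoff $0 → loss $201.
$109: truthful payoff $599, deviation payoff $0 → loss $599.
Total loss = $484 + $615 + $386 + $457 + $201 + $599 = $2742.
In a second-price auction your bid sets only whether you win, not what you pay, so bidding your true value is weakly dominant.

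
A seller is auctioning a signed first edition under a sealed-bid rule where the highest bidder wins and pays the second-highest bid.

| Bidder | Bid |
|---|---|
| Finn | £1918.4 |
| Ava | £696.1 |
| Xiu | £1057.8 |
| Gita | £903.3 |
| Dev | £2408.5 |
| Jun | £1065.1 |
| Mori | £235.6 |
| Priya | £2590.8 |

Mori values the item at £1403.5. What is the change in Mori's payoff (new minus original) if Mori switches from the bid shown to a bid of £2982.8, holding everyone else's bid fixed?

−£1187.3

The highest bid among the other bidders is £2590.8; Mori's bid doesn't change that.
Original bid £235.6: Mori is not highest (top rival bid is £2590.8); payoff £0.
Alternative bid £2982.8: Mori is highest, pays the top rival bid £2590.8; payoff £1403.5 − £2590.8 = −£1187.3.
Change in payoff = −£1187.3 − (£0) = −£1187.3.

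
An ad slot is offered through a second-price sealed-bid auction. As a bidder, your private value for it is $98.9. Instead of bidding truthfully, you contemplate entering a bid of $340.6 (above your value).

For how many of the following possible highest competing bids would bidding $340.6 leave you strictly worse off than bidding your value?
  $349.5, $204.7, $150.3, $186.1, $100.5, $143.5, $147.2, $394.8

6

The deviation hurts exactly when the highest competing bid lies strictly between $98.9 and $340.6 — overbidding then wins at a price above your value.
$349.5: above both → same outcome either way.
$204.7: inside the interval → strictly worse (loss $105.8).
$150.3: inside the interval → strictly worse (loss $51.4).
$186.1: inside the interval → strictly worse (loss $87.2).
$100.5: inside the interval → strictly worse (loss $1.6).
$143.5: inside the interval → strictly worse (loss $44.6).
$147.2: inside the interval → strictly worse (loss $48.3).
$394.8: above both → same outcome either way.
Count: 6.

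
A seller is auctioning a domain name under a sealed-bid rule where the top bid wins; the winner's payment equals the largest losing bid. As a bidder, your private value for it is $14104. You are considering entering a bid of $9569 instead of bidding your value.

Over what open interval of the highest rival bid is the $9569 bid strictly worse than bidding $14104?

If the competing bid is below $9569, both bids win at the same price — no difference.
If it is above $14104, both bids lose — no difference.
If it lies strictly between $9569 and $14104, bidding your value wins at a price below your value (positive payoff) while bidding $9569 loses (payoff 0).
So the deviation strictly hurts on the open interval ($9569, $14104).
In a second-price auction your bid sets only whether you win, not what you pay, so bidding your true value is weakly dominant.

($9569, $14104)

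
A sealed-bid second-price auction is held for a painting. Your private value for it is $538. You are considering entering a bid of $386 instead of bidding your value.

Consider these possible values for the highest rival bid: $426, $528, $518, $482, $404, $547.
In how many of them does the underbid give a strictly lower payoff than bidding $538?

5

The deviation hurts exactly when the highest competing bid lies strictly between $386 and $538 — underbidding then forfeits a profitable win.
$426: inside the interval → strictly worse (loss $112).
$528: inside the interval → strictly worse (loss $10).
$518: inside the interval → strictly worse (loss $20).
$482: inside the interval → strictly worse (loss $56).
$404: inside the interval → strictly worse (loss $134).
$547: above both → same outcome either way.
Count: 5.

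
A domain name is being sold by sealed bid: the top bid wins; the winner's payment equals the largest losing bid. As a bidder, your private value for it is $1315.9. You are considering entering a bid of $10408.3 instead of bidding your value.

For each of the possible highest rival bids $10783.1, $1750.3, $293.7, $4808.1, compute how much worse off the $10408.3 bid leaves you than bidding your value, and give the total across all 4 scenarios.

The deviation costs you only when the competing bid falls strictly between $1315.9 and $10408.3; elsewhere both bids give the same outcome.
$10783.1: outcomes coincide → loss $0.
$1750.3: truthful payoff $0, deviation payoff −$434.4 → loss $434.4.
$293.7: outcomes coincide → loss $0.
$4808.1: truthful payoff $0, deviation payoff −$3492.2 → loss $3492.2.
Total loss = $434.4 + $3492.2 = $3926.6.

$3926.6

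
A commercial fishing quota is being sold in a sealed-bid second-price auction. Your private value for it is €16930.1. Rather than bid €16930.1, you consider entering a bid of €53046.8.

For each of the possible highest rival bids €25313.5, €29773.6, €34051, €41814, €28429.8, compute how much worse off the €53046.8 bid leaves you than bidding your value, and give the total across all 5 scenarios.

The deviation costs you only when the competing bid falls strictly between €16930.1 and €53046.8; elsewhere both bids give the same outcome.
€25313.5: truthful payoff €0, deviation payoff −€8383.4 → loss €8383.4.
€29773.6: truthful payoff €0, deviation payoff −€12843.5 → loss €12843.5.
€34051: truthful payoff €0, deviation payoff −€17120.9 → loss €17120.9.
€41814: truthful payoff €0, deviation payoff −€24883.9 → loss €24883.9.
€28429.8: truthful payoff €0, deviation payoff −€11499.7 → loss €11499.7.
Total loss = €8383.4 + €12843.5 + €17120.9 + €24883.9 + €11499.7 = €74731.4.

€74731.4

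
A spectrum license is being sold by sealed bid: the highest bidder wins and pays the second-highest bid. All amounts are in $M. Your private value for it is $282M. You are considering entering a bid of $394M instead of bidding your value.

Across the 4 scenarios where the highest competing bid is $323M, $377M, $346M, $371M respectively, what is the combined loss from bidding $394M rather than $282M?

$289M

The deviation costs you only when the competing bid falls strictly between $282M and $394M; elsewhere both bids give the same outcome.
$323M: truthful payoff $0M, deviation payoff −$41M → loss $41M.
$377M: truthful payoff $0M, deviation payoff −$95M → loss $95M.
$346M: truthful payoff $0M, deviation payoff −$64M → loss $64M.
$371M: truthful payoff $0M, deviation payoff −$89M → loss $89M.
Total loss = $41M + $95M + $64M + $89M = $289M.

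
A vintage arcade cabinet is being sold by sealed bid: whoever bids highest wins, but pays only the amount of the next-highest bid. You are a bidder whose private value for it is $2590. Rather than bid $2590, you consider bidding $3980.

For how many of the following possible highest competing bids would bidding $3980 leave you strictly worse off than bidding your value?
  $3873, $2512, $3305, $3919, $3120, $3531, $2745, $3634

7

The deviation hurts exactly when the highest competing bid lies strictly between $2590 and $3980 — overbidding then wins at a price above your value.
$3873: inside the interval → strictly worse (loss $1283).
$2512: below both → same outcome either way.
$3305: inside the interval → strictly worse (loss $715).
$3919: inside the interval → strictly worse (loss $1329).
$3120: inside the interval → strictly worse (loss $530).
$3531: inside the interval → strictly worse (loss $941).
$2745: inside the interval → strictly worse (loss $155).
$3634: inside the interval → strictly worse (loss $1044).
Count: 7.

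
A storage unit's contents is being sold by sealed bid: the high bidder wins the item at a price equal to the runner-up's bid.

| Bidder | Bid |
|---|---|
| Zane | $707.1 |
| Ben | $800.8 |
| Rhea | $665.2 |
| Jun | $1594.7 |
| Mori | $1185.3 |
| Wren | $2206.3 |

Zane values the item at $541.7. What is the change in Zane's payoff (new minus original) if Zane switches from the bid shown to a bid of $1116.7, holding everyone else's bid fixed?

$0

The highest bid among the other bidders is $2206.3; Zane's bid doesn't change that.
Original bid $707.1: Zane is not highest (top rival bid is $2206.3); payoff $0.
Alternative bid $1116.7: Zane is not highest (top rival bid is $2206.3); payoff $0.
Change in payoff = $0 − ($0) = $0.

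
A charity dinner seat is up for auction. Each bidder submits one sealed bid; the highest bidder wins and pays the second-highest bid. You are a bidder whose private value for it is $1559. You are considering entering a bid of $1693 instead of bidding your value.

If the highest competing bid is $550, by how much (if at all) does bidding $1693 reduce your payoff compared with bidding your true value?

Bidding your value $1559: you win (since $1559 > $550) and pay $550. Payoff $1009.
Bidding $1693: you win and pay $550. Payoff $1559 − $550 = $1009.
Difference = $1009 − $1009 = $0; both bids lead to the same outcome because the competing bid is below both your value and your alternative bid.
Because the price is fixed by the runner-up's bid, deviating from your value can only change a good outcome into a bad one — never the reverse.

$0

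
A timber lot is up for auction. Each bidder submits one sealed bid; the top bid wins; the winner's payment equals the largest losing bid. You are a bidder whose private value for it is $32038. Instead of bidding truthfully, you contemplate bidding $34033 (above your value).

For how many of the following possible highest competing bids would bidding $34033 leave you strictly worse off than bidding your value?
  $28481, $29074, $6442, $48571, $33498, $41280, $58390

The deviation hurts exactly when the highest competing bid lies strictly between $32038 and $34033 — overbidding then wins at a price above your value.
$28481: below both → same outcome either way.
$29074: below both → same outcome either way.
$6442: below both → same outcome either way.
$48571: above both → same outcome either way.
$33498: inside the interval → strictly worse (loss $1460).
$41280: above both → same outcome either way.
$58390: above both → same outcome either way.
Count: 1.

1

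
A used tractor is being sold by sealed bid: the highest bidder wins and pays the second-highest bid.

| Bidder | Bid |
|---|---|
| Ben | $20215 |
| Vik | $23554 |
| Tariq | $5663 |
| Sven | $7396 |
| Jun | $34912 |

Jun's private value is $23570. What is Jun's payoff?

$16

Highest bid: Jun at $34912, so Jun wins.
Second-highest bid: Vik at $23554 — that is the price the winner pays.
Jun's payoff = value − price = $23570 − $23554 = $16.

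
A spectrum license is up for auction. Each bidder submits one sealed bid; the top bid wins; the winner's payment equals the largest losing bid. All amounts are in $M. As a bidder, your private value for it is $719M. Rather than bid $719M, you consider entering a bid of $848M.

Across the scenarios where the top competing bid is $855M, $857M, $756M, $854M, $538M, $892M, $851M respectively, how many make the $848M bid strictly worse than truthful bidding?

1

The deviation hurts exactly when the highest competing bid lies strictly between $719M and $848M — overbidding then wins at a price above your value.
$855M: above both → same outcome either way.
$857M: above both → same outcome either way.
$756M: inside the interval → strictly worse (loss $37M).
$854M: above both → same outcome either way.
$538M: below both → same outcome either way.
$892M: above both → same outcome either way.
$851M: above both → same outcome either way.
Count: 1.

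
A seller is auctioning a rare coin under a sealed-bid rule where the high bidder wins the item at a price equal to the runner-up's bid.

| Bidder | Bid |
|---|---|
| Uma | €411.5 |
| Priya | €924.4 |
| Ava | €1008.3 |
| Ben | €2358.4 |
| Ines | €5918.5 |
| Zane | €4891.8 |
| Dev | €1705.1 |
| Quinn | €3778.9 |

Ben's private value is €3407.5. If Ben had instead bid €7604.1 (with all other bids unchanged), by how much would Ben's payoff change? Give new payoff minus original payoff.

The highest bid among the other bidders is €5918.5; Ben's bid doesn't change that.
Original bid €2358.4: Ben is not highest (top rival bid is €5918.5); payoff €0.
Alternative bid €7604.1: Ben is highest, pays the top rival bid €5918.5; payoff €3407.5 − €5918.5 = −€2511.
Change in payoff = −€2511 − (€0) = −€2511.

−€2511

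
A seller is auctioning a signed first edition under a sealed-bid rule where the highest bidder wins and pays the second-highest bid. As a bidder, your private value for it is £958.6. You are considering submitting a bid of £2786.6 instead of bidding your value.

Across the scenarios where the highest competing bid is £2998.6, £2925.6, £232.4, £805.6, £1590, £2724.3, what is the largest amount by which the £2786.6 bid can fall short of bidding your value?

£2998.6: same outcome either way → loss £0.
£2925.6: same outcome either way → loss £0.
£232.4: same outcome either way → loss £0.
£805.6: same outcome either way → loss £0.
£1590: truthful gives £0, deviation gives −£631.4 → loss £631.4.
£2724.3: truthful gives £0, deviation gives −£1765.7 → loss £1765.7.
Maximum loss: £1765.7.

£1765.7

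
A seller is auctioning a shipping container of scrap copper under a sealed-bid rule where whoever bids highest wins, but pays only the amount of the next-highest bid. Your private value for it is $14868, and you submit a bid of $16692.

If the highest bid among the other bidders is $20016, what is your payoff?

Your bid $16692 is below the highest competing bid $20016, so you lose.
A losing bidder pays nothing and receives nothing: payoff = $0.

$0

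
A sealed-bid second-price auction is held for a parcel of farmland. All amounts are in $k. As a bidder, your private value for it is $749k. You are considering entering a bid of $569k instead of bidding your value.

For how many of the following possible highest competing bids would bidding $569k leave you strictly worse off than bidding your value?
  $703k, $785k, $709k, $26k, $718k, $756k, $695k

The deviation hurts exactly when the highest competing bid lies strictly between $569k and $749k — underbidding then forfeits a profitable win.
$703k: inside the interval → strictly worse (loss $46k).
$785k: above both → same outcome either way.
$709k: inside the interval → strictly worse (loss $40k).
$26k: below both → same outcome either way.
$718k: inside the interval → strictly worse (loss $31k).
$756k: above both → same outcome either way.
$695k: inside the interval → strictly worse (loss $54k).
Count: 4.

4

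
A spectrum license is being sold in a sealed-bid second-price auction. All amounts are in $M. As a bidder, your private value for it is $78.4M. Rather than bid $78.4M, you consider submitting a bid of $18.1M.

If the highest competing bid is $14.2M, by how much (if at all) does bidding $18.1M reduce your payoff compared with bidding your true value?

$0M

Bidding your value $78.4M: you win (since $78.4M > $14.2M) and pay $14.2M. Payoff $64.2M.
Bidding $18.1M: you win and pay $14.2M. Payoff $78.4M − $14.2M = $64.2M.
Difference = $64.2M − $64.2M = $0M; both bids lead to the same outcome because the competing bid is below both your value and your alternative bid.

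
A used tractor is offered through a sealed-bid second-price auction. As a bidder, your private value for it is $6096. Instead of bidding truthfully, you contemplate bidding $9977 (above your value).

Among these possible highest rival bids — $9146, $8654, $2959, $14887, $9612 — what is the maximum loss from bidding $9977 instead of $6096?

$9146: truthful gives $0, deviation gives −$3050 → loss $3050.
$8654: truthful gives $0, deviation gives −$2558 → loss $2558.
$2959: same outcome either way → loss $0.
$14887: same outcome either way → loss $0.
$9612: truthful gives $0, deviation gives −$3516 → loss $3516.
Maximum loss: $3516.

$3516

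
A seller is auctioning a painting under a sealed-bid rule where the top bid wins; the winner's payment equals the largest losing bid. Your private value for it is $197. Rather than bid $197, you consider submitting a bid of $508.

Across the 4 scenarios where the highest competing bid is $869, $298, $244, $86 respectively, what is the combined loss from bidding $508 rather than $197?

$148

The deviation costs you only when the competing bid falls strictly between $197 and $508; elsewhere both bids give the same outcome.
$869: outcomes coincide → loss $0.
$298: truthful payoff $0, deviation payoff −$101 → loss $101.
$244: truthful payoff $0, deviation payoff −$47 → loss $47.
$86: outcomes coincide → loss $0.
Total loss = $101 + $47 = $148.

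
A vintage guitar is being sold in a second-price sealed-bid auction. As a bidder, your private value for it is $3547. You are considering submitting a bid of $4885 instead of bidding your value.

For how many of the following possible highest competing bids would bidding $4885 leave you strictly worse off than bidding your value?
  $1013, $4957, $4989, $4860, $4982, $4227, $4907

2

The deviation hurts exactly when the highest competing bid lies strictly between $3547 and $4885 — overbidding then wins at a price above your value.
$1013: below both → same outcome either way.
$4957: above both → same outcome either way.
$4989: above both → same outcome either way.
$4860: inside the interval → strictly worse (loss $1313).
$4982: above both → same outcome either way.
$4227: inside the interval → strictly worse (loss $680).
$4907: above both → same outcome either way.
Count: 2.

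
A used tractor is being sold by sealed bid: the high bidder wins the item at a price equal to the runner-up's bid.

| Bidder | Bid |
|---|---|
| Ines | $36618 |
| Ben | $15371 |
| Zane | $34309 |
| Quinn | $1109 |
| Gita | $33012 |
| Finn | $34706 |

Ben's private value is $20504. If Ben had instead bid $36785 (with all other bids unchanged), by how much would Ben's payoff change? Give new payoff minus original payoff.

The highest bid among the other bidders is $36618; Ben's bid doesn't change that.
Original bid $15371: Ben is not highest (top rival bid is $36618); payoff $0.
Alternative bid $36785: Ben is highest, pays the top rival bid $36618; payoff $20504 − $36618 = −$16114.
Change in payoff = −$16114 − ($0) = −$16114.

−$16114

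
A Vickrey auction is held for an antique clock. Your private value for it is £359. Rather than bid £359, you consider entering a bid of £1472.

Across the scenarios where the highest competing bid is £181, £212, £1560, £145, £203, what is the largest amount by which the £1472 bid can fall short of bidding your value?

£181: same outcome either way → loss £0.
£212: same outcome either way → loss £0.
£1560: same outcome either way → loss £0.
£145: same outcome either way → loss £0.
£203: same outcome either way → loss £0.
Maximum loss: £0.

£0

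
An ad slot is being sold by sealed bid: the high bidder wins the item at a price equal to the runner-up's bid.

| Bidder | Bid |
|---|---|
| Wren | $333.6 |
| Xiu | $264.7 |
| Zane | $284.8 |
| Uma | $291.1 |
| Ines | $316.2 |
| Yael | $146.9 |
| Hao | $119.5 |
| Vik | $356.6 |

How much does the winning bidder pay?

$333.6

Highest bid: Vik at $356.6, so Vik wins.
Second-highest bid: Wren at $333.6 — that is the price the winner pays.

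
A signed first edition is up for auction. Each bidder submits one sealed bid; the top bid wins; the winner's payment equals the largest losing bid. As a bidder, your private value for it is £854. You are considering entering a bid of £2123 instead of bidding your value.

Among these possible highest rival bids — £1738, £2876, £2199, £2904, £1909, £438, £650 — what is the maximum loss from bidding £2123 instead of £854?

£1738: truthful gives £0, deviation gives −£884 → loss £884.
£2876: same outcome either way → loss £0.
£2199: same outcome either way → loss £0.
£2904: same outcome either way → loss £0.
£1909: truthful gives £0, deviation gives −£1055 → loss £1055.
£438: same outcome either way → loss £0.
£650: same outcome either way → loss £0.
Maximum loss: £1055.

£1055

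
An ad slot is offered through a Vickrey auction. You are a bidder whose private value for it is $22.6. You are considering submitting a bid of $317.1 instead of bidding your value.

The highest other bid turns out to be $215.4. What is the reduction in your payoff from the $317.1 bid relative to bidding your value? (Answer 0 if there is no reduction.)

Bidding your value $22.6: you lose (since $22.6 < $215.4). Payoff $0.
Bidding $317.1: you win and pay $215.4. Payoff $22.6 − $215.4 = −$192.8.
The competing bid $215.4 lies between your value and your inflated bid, so overbidding wins an item priced above your value.
Loss from deviating = $0 − (−$192.8) = $192.8.

$192.8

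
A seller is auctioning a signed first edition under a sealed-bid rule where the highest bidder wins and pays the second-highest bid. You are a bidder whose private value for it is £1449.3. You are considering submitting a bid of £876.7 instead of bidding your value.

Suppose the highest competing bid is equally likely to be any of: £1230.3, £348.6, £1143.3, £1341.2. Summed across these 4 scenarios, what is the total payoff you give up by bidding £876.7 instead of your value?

£633.1

The deviation costs you only when the competing bid falls strictly between £876.7 and £1449.3; elsewhere both bids give the same outcome.
£1230.3: truthful payoff £219, deviation payoff £0 → loss £219.
£348.6: outcomes coincide → loss £0.
£1143.3: truthful payoff £306, deviation payoff £0 → loss £306.
£1341.2: truthful payoff £108.1, deviation payoff £0 → loss £108.1.
Total loss = £219 + £306 + £108.1 = £633.1.
In a second-price auction your bid sets only whether you win, not what you pay, so bidding your true value is weakly dominant.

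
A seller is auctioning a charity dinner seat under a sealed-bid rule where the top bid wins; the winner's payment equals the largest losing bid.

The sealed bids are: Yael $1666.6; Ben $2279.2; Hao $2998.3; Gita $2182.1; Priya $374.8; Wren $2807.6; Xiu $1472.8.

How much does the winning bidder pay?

$2807.6

Highest bid: Hao at $2998.3, so Hao wins.
Second-highest bid: Wren at $2807.6 — that is the price the winner pays.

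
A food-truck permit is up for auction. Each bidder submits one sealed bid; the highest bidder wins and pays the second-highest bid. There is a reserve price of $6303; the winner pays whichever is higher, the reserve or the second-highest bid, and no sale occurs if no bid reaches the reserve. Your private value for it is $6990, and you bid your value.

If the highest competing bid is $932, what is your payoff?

Your bid $6990 is the highest and exceeds the reserve.
Price = max(second-highest bid, reserve) = max($932, $6303) = $6303.
Payoff = $6990 − $6303 = $687.

$687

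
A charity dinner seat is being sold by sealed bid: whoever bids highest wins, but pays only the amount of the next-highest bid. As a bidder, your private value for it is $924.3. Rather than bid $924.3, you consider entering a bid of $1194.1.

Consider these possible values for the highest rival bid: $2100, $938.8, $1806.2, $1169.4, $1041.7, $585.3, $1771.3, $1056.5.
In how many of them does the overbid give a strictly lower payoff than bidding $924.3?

4

The deviation hurts exactly when the highest competing bid lies strictly between $924.3 and $1194.1 — overbidding then wins at a price above your value.
$2100: above both → same outcome either way.
$938.8: inside the interval → strictly worse (loss $14.5).
$1806.2: above both → same outcome either way.
$1169.4: inside the interval → strictly worse (loss $245.1).
$1041.7: inside the interval → strictly worse (loss $117.4).
$585.3: below both → same outcome either way.
$1771.3: above both → same outcome either way.
$1056.5: inside the interval → strictly worse (loss $132.2).
Count: 4.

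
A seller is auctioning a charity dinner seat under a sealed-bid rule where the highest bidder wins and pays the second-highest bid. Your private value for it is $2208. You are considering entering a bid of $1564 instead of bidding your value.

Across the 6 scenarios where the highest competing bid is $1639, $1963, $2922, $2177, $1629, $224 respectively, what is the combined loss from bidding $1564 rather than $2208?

The deviation costs you only when the competing bid falls strictly between $1564 and $2208; elsewhere both bids give the same outcome.
$1639: truthful payoff $569, deviation payoff $0 → loss $569.
$1963: truthful payoff $245, deviation payoff $0 → loss $245.
$2922: outcomes coincide → loss $0.
$2177: truthful payoff $31, deviation payoff $0 → loss $31.
$1629: truthful payoff $579, deviation payoff $0 → loss $579.
$224: outcomes coincide → loss $0.
Total loss = $569 + $245 + $31 + $579 = $1424.

$1424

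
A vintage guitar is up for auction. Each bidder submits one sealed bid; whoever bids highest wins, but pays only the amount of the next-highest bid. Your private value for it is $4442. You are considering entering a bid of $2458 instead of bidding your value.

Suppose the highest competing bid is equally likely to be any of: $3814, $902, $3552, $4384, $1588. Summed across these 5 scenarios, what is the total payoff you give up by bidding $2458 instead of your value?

The deviation costs you only when the competing bid falls strictly between $2458 and $4442; elsewhere both bids give the same outcome.
$3814: truthful payoff $628, deviation payoff $0 → loss $628.
$902: outcomes coincide → loss $0.
$3552: truthful payoff $890, deviation payoff $0 → loss $890.
$4384: truthful payoff $58, deviation payoff $0 → loss $58.
$1588: outcomes coincide → loss $0.
Total loss = $628 + $890 + $58 = $1576.
Truthful bidding weakly dominates here: raising your bid can only win items priced above your value, and lowering it can only forfeit items priced below.

$1576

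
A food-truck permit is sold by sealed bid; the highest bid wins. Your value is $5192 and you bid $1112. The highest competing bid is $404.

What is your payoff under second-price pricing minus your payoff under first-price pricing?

You have the highest bid, so you win under either rule.
Second-price: pay $404 → payoff $4788.
First-price: pay your own bid $1112 → payoff $4080.
Difference = $4788 − ($4080) = $708.

$708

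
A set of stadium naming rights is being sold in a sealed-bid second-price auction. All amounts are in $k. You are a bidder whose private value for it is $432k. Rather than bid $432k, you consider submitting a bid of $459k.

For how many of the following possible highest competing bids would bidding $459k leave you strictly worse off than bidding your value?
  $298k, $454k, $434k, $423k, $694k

2

The deviation hurts exactly when the highest competing bid lies strictly between $432k and $459k — overbidding then wins at a price above your value.
$298k: below both → same outcome either way.
$454k: inside the interval → strictly worse (loss $22k).
$434k: inside the interval → strictly worse (loss $2k).
$423k: below both → same outcome either way.
$694k: above both → same outcome either way.
Count: 2.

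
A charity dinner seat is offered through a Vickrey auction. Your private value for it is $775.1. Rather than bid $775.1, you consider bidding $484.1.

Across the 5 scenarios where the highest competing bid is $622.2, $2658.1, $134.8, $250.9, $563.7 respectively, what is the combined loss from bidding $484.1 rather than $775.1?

$364.3

The deviation costs you only when the competing bid falls strictly between $484.1 and $775.1; elsewhere both bids give the same outcome.
$622.2: truthful payoff $152.9, deviation payoff $0 → loss $152.9.
$2658.1: outcomes coincide → loss $0.
$134.8: outcomes coincide → loss $0.
$250.9: outcomes coincide → loss $0.
$563.7: truthful payoff $211.4, deviation payoff $0 → loss $211.4.
Total loss = $152.9 + $211.4 = $364.3.
In a second-price auction your bid sets only whether you win, not what you pay, so bidding your true value is weakly dominant.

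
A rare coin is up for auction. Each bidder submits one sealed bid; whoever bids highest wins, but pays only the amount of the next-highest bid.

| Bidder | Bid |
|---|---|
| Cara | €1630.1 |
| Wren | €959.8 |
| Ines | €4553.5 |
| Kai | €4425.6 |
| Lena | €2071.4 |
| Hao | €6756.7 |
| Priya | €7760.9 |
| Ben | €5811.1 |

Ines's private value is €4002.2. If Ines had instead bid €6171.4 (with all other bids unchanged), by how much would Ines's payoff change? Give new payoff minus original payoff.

€0

The highest bid among the other bidders is €7760.9; Ines's bid doesn't change that.
Original bid €4553.5: Ines is not highest (top rival bid is €7760.9); payoff €0.
Alternative bid €6171.4: Ines is not highest (top rival bid is €7760.9); payoff €0.
Change in payoff = €0 − (€0) = €0.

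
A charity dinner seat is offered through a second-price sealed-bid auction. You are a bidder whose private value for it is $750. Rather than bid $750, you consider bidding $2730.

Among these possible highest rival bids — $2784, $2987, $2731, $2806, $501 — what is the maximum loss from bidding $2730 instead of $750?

$2784: same outcome either way → loss $0.
$2987: same outcome either way → loss $0.
$2731: same outcome either way → loss $0.
$2806: same outcome either way → loss $0.
$501: same outcome either way → loss $0.
Maximum loss: $0.

$0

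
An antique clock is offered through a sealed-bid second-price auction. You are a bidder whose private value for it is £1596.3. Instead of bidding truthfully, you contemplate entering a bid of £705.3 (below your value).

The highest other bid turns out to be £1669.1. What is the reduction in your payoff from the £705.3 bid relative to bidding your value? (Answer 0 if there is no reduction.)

Bidding your value £1596.3: you lose (since £1596.3 < £1669.1). Payoff £0.
Bidding £705.3: you lose. Payoff £0.
Difference = £0 − £0 = £0; both bids lead to the same outcome because the competing bid is above both your value and your alternative bid.
Truthful bidding weakly dominates here: raising your bid can only win items priced above your value, and lowering it can only forfeit items priced below.

£0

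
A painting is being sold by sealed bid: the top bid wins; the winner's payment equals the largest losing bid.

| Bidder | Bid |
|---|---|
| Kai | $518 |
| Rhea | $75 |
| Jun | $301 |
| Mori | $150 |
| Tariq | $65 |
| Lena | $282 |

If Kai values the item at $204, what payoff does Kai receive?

−$97

Highest bid: Kai at $518, so Kai wins.
Second-highest bid: Jun at $301 — that is the price the winner pays.
Kai's payoff = value − price = $204 − $301 = −$97.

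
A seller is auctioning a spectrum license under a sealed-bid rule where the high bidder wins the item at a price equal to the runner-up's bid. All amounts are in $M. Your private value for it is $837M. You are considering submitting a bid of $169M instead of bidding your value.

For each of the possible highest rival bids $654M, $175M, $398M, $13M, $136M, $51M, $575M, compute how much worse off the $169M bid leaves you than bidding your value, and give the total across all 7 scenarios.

The deviation costs you only when the competing bid falls strictly between $169M and $837M; elsewhere both bids give the same outcome.
$654M: truthful payoff $183M, deviation payoff $0M → loss $183M.
$175M: truthful payoff $662M, deviation payoff $0M → loss $662M.
$398M: truthful payoff $439M, deviation payoff $0M → loss $439M.
$13M: outcomes coincide → loss $0M.
$136M: outcomes coincide → loss $0M.
$51M: outcomes coincide → loss $0M.
$575M: truthful payoff $262M, deviation payoff $0M → loss $262M.
Total loss = $183M + $662M + $439M + $262M = $1546M.

$1546M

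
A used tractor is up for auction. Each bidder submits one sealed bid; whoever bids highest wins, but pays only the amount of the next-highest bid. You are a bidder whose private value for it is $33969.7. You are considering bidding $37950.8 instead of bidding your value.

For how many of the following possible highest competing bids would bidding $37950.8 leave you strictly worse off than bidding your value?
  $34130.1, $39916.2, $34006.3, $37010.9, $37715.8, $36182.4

The deviation hurts exactly when the highest competing bid lies strictly between $33969.7 and $37950.8 — overbidding then wins at a price above your value.
$34130.1: inside the interval → strictly worse (loss $160.4).
$39916.2: above both → same outcome either way.
$34006.3: inside the interval → strictly worse (loss $36.6).
$37010.9: inside the interval → strictly worse (loss $3041.2).
$37715.8: inside the interval → strictly worse (loss $3746.1).
$36182.4: inside the interval → strictly worse (loss $2212.7).
Count: 5.

5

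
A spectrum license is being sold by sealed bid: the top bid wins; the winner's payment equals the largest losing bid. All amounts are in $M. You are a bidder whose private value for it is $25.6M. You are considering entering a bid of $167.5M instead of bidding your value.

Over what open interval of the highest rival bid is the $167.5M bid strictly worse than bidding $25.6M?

($25.6M, $167.5M)

If the competing bid is below $25.6M, both bids win at the same price — no difference.
If it is above $167.5M, both bids lose — no difference.
If it lies strictly between $25.6M and $167.5M, bidding your value loses (payoff 0) while bidding $167.5M wins at a price above your value (payoff negative).
So the deviation strictly hurts on the open interval ($25.6M, $167.5M).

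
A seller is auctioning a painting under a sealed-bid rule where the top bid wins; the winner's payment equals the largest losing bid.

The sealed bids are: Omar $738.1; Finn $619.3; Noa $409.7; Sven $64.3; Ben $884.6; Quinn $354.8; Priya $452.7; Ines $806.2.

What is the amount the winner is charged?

$806.2

Highest bid: Ben at $884.6, so Ben wins.
Second-highest bid: Ines at $806.2 — that is the price the winner pays.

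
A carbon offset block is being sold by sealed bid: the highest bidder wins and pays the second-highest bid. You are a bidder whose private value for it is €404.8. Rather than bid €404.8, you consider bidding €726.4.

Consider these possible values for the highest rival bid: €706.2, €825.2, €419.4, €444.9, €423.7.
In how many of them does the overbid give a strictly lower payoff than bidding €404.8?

The deviation hurts exactly when the highest competing bid lies strictly between €404.8 and €726.4 — overbidding then wins at a price above your value.
€706.2: inside the interval → strictly worse (loss €301.4).
€825.2: above both → same outcome either way.
€419.4: inside the interval → strictly worse (loss €14.6).
€444.9: inside the interval → strictly worse (loss €40.1).
€423.7: inside the interval → strictly worse (loss €18.9).
Count: 4.

4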